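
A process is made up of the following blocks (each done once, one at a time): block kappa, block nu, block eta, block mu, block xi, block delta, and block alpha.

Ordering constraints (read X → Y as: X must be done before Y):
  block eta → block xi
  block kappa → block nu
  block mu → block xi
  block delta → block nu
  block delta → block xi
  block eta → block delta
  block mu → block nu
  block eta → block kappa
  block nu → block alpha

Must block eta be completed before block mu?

No chain of constraints connects block eta to block mu in either direction.
There exist valid orderings with block mu before block eta, so block eta is not required to come first.

No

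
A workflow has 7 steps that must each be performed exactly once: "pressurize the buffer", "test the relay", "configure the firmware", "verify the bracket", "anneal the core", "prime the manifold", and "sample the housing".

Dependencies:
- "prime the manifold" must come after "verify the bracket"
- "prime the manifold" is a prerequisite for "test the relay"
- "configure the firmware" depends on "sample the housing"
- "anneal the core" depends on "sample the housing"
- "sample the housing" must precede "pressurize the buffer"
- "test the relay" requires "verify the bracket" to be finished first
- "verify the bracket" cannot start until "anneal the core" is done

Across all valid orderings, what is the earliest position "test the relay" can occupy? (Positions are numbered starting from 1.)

5

The steps that are forced before "test the relay", directly or transitively, are "verify the bracket", "anneal the core", "prime the manifold", "sample the housing". That's 4 steps.
So at minimum 4 steps come before "test the relay", putting "test the relay" no earlier than position 5. That position is achievable by scheduling exactly those predecessors first.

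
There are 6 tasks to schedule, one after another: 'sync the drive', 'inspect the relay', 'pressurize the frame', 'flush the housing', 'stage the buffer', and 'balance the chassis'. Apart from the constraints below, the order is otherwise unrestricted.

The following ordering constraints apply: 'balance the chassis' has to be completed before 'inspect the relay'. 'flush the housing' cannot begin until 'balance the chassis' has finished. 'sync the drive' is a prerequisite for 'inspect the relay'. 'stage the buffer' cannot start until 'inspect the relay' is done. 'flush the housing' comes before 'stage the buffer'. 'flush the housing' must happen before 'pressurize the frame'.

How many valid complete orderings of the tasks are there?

14

2 tasks have no prerequisites ('sync the drive', 'balance the chassis'), so any of them could come first.
Systematically extending each partial ordering one task at a time and counting, there are 14 complete orderings.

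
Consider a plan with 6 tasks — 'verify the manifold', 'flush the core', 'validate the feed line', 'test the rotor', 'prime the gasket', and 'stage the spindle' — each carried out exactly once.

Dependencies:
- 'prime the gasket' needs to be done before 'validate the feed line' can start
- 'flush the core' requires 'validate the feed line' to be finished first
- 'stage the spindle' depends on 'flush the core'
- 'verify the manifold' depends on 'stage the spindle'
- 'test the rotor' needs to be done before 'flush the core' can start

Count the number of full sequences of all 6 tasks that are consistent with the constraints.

3

2 tasks have no prerequisites ('test the rotor', 'prime the gasket'), so any of them could come first.
Enumerating by repeatedly choosing an available task (one whose prerequisites are all placed) gives 3 distinct complete orderings.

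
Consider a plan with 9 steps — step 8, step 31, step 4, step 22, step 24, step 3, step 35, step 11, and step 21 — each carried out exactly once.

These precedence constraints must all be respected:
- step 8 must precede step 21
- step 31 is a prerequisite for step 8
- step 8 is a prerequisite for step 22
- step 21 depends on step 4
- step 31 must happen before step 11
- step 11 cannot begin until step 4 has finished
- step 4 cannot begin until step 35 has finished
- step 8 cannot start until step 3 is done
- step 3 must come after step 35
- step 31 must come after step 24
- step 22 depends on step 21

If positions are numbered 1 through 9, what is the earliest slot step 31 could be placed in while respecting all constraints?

The only step forced before step 31 (directly or transitively) is step 24.
With 1 mandatory predecessor, the earliest step 31 can sit is position 1+1 = 2, and placing just that one first achieves it.

2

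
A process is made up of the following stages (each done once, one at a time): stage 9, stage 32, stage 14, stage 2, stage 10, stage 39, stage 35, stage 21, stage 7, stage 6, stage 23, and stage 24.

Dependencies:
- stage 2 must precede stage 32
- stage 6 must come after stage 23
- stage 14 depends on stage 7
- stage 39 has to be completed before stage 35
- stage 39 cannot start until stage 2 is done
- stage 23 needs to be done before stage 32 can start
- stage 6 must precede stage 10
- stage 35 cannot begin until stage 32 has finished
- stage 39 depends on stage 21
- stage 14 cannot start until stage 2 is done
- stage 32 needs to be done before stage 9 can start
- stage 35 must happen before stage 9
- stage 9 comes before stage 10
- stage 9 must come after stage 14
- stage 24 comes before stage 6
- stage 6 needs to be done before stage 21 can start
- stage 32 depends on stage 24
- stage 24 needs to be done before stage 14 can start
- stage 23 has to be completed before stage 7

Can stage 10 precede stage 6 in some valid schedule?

No

The constraints give a chain stage 6 → stage 10, which forces stage 6 before stage 10.
Hence stage 10 can never be scheduled before stage 6.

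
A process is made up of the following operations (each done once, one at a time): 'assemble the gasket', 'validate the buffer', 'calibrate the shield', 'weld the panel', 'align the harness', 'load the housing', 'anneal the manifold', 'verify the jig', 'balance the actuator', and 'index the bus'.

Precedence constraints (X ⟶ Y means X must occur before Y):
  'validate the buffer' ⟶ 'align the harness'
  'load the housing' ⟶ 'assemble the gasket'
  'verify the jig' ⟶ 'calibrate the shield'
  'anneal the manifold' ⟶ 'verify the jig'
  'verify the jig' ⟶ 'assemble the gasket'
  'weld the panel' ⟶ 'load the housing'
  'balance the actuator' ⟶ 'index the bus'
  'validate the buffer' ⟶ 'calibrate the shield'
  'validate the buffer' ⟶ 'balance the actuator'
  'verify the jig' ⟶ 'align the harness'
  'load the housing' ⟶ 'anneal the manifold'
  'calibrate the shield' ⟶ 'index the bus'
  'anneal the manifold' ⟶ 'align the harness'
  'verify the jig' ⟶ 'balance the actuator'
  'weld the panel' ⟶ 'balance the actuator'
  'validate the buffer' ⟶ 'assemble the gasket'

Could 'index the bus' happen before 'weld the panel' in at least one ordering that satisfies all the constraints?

No

The constraints give a chain 'weld the panel' → 'balance the actuator' → 'index the bus', which forces 'weld the panel' before 'index the bus'.
So no valid ordering can have 'index the bus' before 'weld the panel'.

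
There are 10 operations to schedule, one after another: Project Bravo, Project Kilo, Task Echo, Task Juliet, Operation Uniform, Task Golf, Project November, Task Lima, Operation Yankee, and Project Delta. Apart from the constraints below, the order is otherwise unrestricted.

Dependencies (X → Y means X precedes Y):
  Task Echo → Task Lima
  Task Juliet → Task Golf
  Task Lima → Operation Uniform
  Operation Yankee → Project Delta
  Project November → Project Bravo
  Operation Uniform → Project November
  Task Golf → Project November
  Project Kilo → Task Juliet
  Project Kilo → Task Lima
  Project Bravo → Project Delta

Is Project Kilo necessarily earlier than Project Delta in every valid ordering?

Chaining the stated constraints: Project Kilo → Task Juliet → Task Golf → Project November → Project Bravo → Project Delta.
That forces Project Kilo before Project Delta in every valid schedule.

Yes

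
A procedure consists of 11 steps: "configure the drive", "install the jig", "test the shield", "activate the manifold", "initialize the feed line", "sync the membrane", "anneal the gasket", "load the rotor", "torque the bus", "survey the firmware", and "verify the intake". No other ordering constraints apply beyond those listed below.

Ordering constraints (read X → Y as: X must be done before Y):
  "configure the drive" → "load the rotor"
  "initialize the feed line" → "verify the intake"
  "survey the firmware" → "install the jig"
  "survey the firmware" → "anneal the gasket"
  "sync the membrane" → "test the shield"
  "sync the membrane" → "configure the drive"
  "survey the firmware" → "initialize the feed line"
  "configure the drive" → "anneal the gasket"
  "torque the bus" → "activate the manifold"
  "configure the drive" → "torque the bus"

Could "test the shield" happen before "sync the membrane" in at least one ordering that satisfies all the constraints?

No

The constraints give a chain "sync the membrane" → "test the shield", which forces "sync the membrane" before "test the shield".
So no valid ordering can have "test the shield" before "sync the membrane".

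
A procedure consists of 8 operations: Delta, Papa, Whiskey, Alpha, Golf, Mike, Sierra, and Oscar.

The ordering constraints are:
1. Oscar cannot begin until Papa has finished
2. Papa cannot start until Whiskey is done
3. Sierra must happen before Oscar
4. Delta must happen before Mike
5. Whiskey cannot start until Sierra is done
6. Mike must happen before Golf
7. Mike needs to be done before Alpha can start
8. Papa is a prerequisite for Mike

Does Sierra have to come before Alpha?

Following the dependencies: Sierra → Whiskey → Papa → Mike → Alpha.
So Sierra must precede Alpha in any valid ordering.

Yes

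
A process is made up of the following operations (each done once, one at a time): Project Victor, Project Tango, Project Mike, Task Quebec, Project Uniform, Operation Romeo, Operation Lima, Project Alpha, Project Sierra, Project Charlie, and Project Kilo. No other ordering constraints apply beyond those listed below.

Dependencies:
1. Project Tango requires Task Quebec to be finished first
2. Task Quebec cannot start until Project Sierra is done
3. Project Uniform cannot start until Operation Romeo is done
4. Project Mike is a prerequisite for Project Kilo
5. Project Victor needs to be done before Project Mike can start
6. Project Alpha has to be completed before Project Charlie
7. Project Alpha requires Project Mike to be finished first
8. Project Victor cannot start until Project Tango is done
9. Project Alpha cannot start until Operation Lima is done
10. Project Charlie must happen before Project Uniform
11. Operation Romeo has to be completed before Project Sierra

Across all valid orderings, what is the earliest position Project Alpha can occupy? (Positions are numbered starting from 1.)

8

The operations that are forced before Project Alpha, directly or transitively, are Project Victor, Project Tango, Project Mike, Task Quebec, Operation Romeo, Operation Lima, Project Sierra. That's 7 operations.
So at minimum 7 operations come before Project Alpha, putting Project Alpha no earlier than position 8. That position is achievable by scheduling exactly those predecessors first.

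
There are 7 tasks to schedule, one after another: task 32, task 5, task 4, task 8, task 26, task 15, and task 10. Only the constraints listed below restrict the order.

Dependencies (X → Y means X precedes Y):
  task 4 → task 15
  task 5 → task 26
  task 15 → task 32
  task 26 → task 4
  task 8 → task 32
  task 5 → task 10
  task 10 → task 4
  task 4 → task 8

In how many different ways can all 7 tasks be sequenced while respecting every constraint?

Task 5 is the only task with nothing required before it, so every ordering starts there.
Systematically extending each partial ordering one task at a time and counting, there are 4 complete orderings.

4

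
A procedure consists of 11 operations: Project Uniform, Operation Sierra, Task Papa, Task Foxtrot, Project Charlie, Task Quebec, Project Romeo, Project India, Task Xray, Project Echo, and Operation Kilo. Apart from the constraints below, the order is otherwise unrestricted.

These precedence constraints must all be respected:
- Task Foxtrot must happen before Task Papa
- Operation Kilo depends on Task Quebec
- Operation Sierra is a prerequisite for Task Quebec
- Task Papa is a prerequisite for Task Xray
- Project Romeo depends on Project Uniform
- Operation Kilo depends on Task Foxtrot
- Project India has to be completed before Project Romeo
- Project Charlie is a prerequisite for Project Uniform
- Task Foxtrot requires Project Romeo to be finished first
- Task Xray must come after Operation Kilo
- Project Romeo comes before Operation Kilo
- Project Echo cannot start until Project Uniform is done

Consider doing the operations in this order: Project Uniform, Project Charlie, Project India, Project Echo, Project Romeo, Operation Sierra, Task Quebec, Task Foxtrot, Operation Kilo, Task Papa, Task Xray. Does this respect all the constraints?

No

Here Project Charlie comes after Project Uniform.
That contradicts the constraint that Project Charlie must precede Project Uniform.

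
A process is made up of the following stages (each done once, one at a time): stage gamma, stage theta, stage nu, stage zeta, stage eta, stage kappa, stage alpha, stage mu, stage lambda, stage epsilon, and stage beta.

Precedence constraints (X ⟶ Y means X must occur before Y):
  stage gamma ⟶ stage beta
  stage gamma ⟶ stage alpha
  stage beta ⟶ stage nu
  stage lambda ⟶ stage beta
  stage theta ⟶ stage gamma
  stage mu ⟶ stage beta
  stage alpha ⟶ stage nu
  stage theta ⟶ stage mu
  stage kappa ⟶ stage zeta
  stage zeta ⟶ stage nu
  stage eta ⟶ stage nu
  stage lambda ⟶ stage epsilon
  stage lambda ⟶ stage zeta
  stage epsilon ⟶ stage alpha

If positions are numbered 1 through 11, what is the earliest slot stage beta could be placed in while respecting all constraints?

Working backwards through the constraints from stage beta, its full set of required predecessors is stage gamma, stage theta, stage mu, stage lambda — 4 of them.
So at minimum 4 stages come before stage beta, putting stage beta no earlier than position 5. That position is achievable by scheduling exactly those predecessors first.

5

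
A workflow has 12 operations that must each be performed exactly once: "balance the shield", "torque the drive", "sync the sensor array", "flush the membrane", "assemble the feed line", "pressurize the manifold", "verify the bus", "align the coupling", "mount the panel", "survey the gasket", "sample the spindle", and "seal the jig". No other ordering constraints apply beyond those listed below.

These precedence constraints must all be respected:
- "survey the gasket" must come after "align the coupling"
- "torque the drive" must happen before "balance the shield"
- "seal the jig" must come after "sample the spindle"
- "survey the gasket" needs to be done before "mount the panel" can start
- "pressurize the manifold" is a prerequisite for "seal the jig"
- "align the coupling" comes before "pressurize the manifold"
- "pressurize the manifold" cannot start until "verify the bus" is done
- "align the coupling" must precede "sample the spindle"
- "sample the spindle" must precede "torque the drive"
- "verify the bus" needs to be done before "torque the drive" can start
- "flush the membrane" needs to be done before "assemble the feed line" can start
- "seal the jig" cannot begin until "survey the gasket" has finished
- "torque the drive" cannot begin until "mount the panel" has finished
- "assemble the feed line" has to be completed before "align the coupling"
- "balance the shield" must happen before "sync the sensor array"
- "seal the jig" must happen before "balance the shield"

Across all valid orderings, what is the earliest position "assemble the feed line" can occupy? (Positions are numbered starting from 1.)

Working backwards through the constraints from "assemble the feed line", its only required predecessor is "flush the membrane".
So at minimum 1 operation comes before "assemble the feed line", putting "assemble the feed line" no earlier than position 2. That position is achievable by scheduling exactly that predecessor first.

2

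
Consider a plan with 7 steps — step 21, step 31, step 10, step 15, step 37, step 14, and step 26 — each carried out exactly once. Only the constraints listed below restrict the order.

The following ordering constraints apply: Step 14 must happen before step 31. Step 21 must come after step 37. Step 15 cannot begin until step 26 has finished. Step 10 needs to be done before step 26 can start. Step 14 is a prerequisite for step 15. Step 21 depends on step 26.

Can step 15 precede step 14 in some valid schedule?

Following step 14 → step 15, step 14 must precede step 15 in every valid ordering.
Hence step 15 can never be scheduled before step 14.

No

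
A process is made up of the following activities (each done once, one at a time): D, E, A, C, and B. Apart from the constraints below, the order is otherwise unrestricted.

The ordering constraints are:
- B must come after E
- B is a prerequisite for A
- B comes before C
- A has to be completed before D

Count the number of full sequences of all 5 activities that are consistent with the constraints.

E is the only activity with nothing required before it, so every ordering starts there.
Counting all ways to extend the partial order to a total order gives 3.

3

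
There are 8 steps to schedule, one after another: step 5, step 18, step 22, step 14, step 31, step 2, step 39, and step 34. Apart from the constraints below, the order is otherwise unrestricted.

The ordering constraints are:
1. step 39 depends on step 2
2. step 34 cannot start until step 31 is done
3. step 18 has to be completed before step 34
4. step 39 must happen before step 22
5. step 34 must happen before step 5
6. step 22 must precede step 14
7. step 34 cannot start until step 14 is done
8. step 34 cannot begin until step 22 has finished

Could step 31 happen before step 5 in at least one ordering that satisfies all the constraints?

Yes

Step 31 is actually forced before step 5 by the constraints, so certainly some valid ordering has step 31 first.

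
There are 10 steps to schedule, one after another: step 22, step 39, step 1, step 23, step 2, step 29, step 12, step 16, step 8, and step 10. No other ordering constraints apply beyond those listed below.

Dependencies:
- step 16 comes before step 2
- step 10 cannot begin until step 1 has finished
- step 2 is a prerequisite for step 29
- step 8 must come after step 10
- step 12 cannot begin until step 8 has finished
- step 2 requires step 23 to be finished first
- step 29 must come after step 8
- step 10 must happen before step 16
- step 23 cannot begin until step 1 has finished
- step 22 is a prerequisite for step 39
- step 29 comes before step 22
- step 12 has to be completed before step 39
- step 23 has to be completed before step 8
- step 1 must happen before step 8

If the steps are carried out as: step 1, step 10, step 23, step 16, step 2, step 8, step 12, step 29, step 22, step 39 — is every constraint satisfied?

Yes

Going through the constraints one by one, each required predecessor appears earlier in the sequence than its dependent — e.g. step 1 (position 1) is before step 8 (position 6), as required.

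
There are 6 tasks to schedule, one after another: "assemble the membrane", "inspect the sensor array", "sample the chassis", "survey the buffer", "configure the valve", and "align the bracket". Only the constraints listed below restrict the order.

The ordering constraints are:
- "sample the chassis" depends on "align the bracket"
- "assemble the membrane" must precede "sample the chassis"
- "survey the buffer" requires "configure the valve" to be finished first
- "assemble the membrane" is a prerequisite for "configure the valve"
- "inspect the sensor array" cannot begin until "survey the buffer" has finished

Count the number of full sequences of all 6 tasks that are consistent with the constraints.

14

The tasks with no prerequisites are "assemble the membrane", "align the bracket"; any of them can be placed first.
Counting all ways to extend the partial order to a total order gives 14.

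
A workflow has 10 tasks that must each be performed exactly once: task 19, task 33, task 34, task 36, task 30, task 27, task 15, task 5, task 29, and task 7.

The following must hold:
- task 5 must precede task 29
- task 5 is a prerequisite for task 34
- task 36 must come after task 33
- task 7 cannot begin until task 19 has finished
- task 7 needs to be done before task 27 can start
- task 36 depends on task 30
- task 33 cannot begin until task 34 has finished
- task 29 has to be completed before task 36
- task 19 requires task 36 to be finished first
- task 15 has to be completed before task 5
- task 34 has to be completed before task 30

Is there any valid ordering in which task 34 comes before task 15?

No

Following task 15 → task 5 → task 34, task 15 must precede task 34 in every valid ordering.
So no valid ordering can have task 34 before task 15.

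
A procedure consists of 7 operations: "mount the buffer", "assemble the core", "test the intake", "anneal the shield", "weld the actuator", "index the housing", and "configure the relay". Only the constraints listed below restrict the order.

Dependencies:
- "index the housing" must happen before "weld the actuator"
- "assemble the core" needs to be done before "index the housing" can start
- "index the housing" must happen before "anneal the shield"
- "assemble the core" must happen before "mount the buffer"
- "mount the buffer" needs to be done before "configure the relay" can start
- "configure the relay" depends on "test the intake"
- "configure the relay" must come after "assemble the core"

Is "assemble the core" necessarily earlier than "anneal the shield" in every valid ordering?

Yes

Tracing the constraints gives a chain: "assemble the core" → "index the housing" → "anneal the shield".
That forces "assemble the core" before "anneal the shield" in every valid schedule.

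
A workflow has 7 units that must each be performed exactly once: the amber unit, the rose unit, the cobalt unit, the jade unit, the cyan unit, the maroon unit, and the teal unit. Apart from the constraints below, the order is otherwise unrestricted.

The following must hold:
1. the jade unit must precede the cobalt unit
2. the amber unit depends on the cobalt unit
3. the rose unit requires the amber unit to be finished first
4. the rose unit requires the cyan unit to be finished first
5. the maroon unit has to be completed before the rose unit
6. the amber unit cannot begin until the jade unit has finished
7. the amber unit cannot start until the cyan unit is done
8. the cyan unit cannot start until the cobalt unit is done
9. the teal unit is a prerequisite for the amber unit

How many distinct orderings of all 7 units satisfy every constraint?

24

The units with no prerequisites are the jade unit, the maroon unit, the teal unit; any of them can be placed first.
Enumerating by repeatedly choosing an available unit (one whose prerequisites are all placed) gives 24 distinct complete orderings.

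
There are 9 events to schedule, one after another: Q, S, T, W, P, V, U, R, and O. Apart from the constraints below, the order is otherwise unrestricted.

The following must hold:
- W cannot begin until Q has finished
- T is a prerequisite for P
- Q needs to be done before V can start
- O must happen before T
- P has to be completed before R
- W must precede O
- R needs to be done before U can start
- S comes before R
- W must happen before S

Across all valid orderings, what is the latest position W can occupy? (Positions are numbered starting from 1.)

3

Every event that must follow W has to come after it. Tracing all chains starting from W, those events are: S, T, P, U, R, O — 6 in total.
So at least 6 events follow W, putting W no later than position 3. That position is achievable by scheduling everything else first.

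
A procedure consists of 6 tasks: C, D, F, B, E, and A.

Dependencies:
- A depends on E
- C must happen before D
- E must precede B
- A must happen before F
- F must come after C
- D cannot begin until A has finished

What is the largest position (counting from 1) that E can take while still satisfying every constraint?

Following every chain forward from E, the tasks that must come later are D, F, B, A — 4 of them.
With 4 mandatory successors out of 6 tasks total, the latest slot for E is 6−4 = 2, and it's reachable by doing all non-successors before E.

2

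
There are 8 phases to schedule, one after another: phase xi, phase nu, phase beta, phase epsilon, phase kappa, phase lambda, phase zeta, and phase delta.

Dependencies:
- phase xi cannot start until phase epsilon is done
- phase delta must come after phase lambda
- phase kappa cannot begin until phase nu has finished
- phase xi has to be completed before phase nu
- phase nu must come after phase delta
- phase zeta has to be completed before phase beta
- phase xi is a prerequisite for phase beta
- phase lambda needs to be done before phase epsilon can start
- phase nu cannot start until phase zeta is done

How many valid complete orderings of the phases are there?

2 phases have no prerequisites (phase lambda, phase zeta), so any of them could come first.
Systematically extending each partial ordering one phase at a time and counting, there are 49 complete orderings.

49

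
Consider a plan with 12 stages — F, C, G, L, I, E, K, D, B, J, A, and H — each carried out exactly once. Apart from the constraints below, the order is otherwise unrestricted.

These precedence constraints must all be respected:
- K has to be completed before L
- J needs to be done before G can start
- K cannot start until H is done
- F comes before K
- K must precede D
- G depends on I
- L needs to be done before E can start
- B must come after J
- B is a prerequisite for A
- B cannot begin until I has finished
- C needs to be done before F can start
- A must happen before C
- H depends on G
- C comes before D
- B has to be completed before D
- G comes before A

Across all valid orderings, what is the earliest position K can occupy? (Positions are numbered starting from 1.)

Every stage that must precede K has to come before it. Tracing all chains that end at K, those stages are: F, C, G, I, B, J, A, H — 8 in total.
With 8 mandatory predecessors, the earliest K can sit is position 8+1 = 9, and placing just those 8 first achieves it.

9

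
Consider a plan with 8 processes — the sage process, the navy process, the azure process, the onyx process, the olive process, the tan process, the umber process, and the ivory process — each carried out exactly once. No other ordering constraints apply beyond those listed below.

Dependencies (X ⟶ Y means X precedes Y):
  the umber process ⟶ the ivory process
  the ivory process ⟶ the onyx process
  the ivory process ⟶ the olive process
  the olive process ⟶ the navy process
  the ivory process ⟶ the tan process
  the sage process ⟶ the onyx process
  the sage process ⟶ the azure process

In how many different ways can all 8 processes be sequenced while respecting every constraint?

276

2 processes have no prerequisites (the sage process, the umber process), so any of them could come first.
Counting all ways to extend the partial order to a total order gives 276.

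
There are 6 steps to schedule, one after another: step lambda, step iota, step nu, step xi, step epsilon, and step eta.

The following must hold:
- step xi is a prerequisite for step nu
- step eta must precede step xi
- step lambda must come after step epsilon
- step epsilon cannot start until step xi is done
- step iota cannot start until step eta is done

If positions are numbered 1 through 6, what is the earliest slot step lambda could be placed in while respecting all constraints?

Working backwards through the constraints from step lambda, its full set of required predecessors is step xi, step epsilon, step eta — 3 of them.
With 3 mandatory predecessors, the earliest step lambda can sit is position 3+1 = 4, and placing just those 3 first achieves it.

4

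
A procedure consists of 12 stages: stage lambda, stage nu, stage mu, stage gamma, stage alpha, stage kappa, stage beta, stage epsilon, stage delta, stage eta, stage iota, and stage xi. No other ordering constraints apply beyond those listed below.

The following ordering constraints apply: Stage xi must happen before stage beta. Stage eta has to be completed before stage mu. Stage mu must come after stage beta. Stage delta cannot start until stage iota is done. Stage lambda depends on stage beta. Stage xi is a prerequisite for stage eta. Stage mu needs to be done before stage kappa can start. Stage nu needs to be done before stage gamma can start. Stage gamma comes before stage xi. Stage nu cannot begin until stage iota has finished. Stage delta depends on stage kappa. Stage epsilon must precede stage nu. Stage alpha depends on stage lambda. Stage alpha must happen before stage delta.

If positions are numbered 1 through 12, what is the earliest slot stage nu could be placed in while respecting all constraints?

Every stage that must precede stage nu has to come before it. Tracing all chains that end at stage nu, those stages are: stage epsilon, stage iota — 2 in total.
So at minimum 2 stages come before stage nu, putting stage nu no earlier than position 3. That position is achievable by scheduling exactly those predecessors first.

3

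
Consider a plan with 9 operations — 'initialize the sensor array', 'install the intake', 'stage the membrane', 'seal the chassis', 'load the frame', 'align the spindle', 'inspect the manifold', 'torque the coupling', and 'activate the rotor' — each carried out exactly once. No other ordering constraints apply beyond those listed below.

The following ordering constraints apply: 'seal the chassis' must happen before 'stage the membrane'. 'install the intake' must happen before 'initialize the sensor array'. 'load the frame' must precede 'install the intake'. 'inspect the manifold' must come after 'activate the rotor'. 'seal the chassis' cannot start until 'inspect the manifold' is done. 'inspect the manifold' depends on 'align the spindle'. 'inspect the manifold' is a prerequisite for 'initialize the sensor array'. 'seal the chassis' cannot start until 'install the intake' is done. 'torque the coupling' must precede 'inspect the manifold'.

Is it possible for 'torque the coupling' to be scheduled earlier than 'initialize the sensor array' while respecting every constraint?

Yes

Every valid ordering already has 'torque the coupling' before 'initialize the sensor array' (the constraints require it), so in particular at least one does.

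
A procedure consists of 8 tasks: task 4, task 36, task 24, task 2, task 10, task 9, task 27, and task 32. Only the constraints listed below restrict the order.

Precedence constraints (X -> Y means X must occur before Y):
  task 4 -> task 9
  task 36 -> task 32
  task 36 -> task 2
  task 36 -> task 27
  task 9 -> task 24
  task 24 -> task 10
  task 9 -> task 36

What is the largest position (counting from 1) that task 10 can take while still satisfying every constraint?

8

Task 10 has no required successors, so nothing stops it from going last (position 8).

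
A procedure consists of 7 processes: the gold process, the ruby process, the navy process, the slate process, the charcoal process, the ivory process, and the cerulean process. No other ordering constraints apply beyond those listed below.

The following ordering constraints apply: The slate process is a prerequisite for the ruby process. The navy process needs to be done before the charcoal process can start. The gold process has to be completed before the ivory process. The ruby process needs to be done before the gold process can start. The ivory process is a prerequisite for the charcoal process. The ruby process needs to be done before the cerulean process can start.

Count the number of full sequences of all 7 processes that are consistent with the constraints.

The processes with no prerequisites are the navy process, the slate process; any of them can be placed first.
Counting all ways to extend the partial order to a total order gives 23.

23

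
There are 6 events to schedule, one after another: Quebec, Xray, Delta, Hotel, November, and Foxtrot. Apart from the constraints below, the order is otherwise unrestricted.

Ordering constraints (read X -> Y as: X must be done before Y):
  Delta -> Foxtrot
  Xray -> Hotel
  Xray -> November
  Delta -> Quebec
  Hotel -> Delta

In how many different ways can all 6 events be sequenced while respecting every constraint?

10

Only Xray has no prerequisites, so it must go first.
Counting all ways to extend the partial order to a total order gives 10.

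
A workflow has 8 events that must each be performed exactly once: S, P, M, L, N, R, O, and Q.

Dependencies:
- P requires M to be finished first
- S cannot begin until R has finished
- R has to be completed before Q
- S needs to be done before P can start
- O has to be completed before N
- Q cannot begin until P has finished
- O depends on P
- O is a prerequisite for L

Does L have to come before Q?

No

Nothing in the constraints links L and Q; they are unordered relative to each other.
So L can come before Q or after — it is not forced.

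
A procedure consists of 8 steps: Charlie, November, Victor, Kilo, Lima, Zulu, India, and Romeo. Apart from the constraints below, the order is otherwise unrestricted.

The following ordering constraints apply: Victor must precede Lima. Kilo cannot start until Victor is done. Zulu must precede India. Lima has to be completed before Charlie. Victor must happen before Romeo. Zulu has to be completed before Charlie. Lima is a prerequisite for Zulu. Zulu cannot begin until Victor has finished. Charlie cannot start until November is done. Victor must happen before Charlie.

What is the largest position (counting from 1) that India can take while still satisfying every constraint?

Nothing depends on India, so it can be the final step, position 8.

8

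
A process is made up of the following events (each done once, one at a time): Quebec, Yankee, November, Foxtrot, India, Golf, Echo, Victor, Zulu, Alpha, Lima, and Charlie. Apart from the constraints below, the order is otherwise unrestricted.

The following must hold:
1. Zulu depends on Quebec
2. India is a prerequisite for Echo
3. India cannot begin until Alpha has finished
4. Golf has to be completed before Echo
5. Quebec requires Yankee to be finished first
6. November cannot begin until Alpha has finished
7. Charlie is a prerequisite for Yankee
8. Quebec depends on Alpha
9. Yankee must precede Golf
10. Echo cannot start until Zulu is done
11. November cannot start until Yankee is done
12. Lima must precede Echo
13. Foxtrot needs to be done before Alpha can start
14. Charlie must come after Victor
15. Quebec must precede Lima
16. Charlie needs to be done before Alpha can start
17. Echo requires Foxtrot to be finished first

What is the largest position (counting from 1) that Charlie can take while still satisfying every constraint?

3

The events that are forced after Charlie, directly or by a chain of constraints, are Quebec, Yankee, November, India, Golf, Echo, Zulu, Alpha, Lima. That's 9 events.
With 9 mandatory successors out of 12 events total, the latest slot for Charlie is 12−9 = 3, and it's reachable by doing all non-successors before Charlie.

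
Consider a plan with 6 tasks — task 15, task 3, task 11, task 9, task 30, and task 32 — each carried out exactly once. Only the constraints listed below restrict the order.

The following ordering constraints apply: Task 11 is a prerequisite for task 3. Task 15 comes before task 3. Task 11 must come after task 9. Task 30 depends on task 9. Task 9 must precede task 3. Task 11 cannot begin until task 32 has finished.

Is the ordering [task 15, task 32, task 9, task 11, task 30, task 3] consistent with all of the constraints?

Every stated constraint is respected: task 15 sits at position 1, ahead of task 3 at position 6, and each of the other listed pairs likewise has the predecessor earlier in the sequence.

Yes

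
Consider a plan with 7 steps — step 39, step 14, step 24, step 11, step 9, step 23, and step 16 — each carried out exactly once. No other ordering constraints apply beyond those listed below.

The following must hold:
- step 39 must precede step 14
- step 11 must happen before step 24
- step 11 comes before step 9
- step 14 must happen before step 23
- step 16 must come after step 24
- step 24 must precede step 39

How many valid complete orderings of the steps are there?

Only step 11 has no prerequisites, so it must go first.
Systematically extending each partial ordering one step at a time and counting, there are 24 complete orderings.

24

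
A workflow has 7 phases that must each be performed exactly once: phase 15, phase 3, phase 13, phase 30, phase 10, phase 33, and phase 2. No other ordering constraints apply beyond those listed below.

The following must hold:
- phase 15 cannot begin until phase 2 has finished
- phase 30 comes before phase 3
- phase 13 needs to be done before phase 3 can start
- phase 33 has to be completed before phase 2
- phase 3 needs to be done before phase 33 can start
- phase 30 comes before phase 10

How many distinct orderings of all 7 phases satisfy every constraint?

The phases with no prerequisites are phase 13, phase 30; any of them can be placed first.
Systematically extending each partial ordering one phase at a time and counting, there are 11 complete orderings.

11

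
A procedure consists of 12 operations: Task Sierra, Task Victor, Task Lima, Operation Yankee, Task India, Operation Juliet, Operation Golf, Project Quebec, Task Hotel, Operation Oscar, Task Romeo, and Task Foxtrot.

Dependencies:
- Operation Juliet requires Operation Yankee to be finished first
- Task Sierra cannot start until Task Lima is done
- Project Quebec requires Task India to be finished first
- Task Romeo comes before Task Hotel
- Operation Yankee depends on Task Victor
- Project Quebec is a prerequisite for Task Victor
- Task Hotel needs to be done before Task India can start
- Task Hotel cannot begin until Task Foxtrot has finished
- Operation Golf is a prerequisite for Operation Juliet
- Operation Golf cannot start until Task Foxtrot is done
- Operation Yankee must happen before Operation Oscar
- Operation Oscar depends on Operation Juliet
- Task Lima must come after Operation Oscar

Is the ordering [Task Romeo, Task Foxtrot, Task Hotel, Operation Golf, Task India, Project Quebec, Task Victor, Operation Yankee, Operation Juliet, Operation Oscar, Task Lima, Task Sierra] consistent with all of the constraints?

Checking each listed constraint against this order: for instance, Operation Golf is in position 4 and Operation Juliet in position 9, so that constraint holds — and the remaining constraints check out the same way.

Yes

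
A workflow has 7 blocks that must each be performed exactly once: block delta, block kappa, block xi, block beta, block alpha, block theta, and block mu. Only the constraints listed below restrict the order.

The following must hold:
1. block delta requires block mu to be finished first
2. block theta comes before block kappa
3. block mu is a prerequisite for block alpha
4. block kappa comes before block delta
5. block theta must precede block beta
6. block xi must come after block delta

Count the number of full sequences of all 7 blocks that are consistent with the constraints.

The blocks with no prerequisites are block theta, block mu; any of them can be placed first.
Counting all ways to extend the partial order to a total order gives 66.

66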